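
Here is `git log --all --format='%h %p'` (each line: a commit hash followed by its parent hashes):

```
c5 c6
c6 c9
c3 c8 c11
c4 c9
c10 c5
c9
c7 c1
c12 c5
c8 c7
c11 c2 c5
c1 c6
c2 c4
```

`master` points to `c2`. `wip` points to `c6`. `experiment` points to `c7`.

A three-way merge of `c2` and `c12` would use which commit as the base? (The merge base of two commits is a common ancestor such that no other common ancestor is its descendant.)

c9

Ancestors of c2: {c2, c4, c9}.
Ancestors of c12: {c12, c5, c6, c9}.
Common ancestors: {c9}.
The only common ancestor is c9, so it is the merge base.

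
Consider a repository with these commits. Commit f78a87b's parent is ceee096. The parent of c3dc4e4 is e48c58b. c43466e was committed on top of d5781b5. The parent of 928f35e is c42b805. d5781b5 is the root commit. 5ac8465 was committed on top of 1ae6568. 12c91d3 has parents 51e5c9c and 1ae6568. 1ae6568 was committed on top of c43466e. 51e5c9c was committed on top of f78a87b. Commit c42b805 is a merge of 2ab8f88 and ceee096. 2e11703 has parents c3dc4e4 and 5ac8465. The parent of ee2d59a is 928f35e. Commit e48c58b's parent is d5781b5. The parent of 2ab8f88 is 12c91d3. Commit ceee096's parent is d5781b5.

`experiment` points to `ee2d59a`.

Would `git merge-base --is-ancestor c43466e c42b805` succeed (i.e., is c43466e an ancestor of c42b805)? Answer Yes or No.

Yes

Ancestors of c42b805 (commits reachable by following parents): {12c91d3, 1ae6568, 2ab8f88, 51e5c9c, c42b805, c43466e, ceee096, d5781b5, f78a87b}.
c43466e is in that set, so it is an ancestor of c42b805.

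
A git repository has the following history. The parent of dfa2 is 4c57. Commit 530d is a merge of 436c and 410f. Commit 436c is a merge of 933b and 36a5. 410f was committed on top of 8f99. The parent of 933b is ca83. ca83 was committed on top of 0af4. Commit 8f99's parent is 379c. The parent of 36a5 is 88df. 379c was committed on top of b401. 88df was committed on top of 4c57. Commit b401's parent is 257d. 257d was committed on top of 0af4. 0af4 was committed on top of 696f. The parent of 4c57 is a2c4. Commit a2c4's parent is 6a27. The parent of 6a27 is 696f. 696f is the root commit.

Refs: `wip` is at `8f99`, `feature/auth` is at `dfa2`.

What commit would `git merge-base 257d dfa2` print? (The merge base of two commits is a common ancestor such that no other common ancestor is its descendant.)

Ancestors of 257d: {0af4, 257d, 696f}.
Ancestors of dfa2: {4c57, 696f, 6a27, a2c4, dfa2}.
Common ancestors: {696f}.
The only common ancestor is 696f, so it is the merge base.

696f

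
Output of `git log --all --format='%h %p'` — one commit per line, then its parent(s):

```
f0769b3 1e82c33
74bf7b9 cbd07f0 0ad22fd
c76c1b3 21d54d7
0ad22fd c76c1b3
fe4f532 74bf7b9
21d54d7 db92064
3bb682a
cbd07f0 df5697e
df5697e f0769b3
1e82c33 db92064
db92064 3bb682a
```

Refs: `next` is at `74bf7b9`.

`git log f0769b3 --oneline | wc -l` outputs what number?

4

Walking parent pointers from f0769b3: reachable set = {1e82c33, 3bb682a, db92064, f0769b3}.
That is 4 commits.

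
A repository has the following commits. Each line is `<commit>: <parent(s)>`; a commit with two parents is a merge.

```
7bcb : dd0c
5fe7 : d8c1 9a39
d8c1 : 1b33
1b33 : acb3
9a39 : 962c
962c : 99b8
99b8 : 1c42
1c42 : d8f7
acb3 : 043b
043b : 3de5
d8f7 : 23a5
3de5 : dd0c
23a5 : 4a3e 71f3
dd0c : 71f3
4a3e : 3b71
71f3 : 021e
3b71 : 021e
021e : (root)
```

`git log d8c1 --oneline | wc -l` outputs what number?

8

Walking parent pointers from d8c1: reachable set = {021e, 043b, 1b33, 3de5, 71f3, acb3, d8c1, dd0c}.
That is 8 commits.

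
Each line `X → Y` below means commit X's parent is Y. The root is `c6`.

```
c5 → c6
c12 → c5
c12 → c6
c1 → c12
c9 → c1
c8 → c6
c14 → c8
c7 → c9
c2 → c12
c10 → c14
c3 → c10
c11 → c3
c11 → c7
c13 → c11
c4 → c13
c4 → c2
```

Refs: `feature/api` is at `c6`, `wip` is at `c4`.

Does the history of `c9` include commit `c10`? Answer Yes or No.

No

Ancestors of c9: {c1, c12, c5, c6, c9}.
c10 is not in that set, so it is not an ancestor of c9.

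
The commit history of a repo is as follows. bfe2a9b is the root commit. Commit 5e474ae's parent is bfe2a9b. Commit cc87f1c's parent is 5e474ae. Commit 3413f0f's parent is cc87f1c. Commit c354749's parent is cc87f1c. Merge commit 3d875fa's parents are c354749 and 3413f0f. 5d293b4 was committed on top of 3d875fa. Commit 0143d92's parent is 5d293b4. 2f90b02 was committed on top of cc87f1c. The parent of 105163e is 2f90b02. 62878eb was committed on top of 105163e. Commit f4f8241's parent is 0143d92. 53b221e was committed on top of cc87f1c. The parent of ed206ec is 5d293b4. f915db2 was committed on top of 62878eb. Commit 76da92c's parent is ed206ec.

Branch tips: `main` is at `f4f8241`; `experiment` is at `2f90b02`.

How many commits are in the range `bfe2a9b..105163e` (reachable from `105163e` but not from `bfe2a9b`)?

4

Reachable from 105163e: {105163e, 2f90b02, 5e474ae, bfe2a9b, cc87f1c}.
Reachable from bfe2a9b: {bfe2a9b}.
In 105163e's history but not bfe2a9b's: {105163e, 2f90b02, 5e474ae, cc87f1c} — 4 commits.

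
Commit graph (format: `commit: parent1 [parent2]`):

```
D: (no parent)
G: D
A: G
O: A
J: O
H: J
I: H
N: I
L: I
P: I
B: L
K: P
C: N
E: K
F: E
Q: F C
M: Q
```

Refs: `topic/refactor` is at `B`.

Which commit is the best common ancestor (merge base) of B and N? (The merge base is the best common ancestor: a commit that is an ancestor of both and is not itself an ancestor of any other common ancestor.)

Ancestors of B: {A, B, D, G, H, I, J, L, O}.
Ancestors of N: {A, D, G, H, I, J, N, O}.
Common ancestors: {A, D, G, H, I, J, O}.
Among these, I is not an ancestor of any other common ancestor — it is the merge base.

I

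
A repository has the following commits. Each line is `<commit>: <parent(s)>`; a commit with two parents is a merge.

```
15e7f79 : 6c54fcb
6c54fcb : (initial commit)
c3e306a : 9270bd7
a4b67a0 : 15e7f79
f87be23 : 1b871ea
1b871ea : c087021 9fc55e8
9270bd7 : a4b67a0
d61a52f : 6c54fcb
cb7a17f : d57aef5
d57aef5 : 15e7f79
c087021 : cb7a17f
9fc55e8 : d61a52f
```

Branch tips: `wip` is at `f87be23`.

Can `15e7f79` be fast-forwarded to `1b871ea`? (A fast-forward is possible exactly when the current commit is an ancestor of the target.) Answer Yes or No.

A fast-forward from 15e7f79 to 1b871ea is possible iff 15e7f79 is an ancestor of 1b871ea.
Ancestors of 1b871ea: {15e7f79, 1b871ea, 6c54fcb, 9fc55e8, c087021, cb7a17f, d57aef5, d61a52f}.
15e7f79 is among them, so fast-forward is possible.

Yes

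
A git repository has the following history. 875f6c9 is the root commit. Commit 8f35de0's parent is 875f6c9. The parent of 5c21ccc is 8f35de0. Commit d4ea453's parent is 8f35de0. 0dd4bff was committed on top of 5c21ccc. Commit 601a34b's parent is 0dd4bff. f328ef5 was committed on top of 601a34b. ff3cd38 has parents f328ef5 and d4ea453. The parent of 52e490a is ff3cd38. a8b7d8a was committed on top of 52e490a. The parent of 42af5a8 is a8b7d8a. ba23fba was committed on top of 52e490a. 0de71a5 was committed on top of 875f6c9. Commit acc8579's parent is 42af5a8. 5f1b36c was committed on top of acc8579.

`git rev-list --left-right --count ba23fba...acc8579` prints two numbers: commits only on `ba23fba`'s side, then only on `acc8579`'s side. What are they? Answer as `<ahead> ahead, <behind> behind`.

1 ahead, 3 behind

Reachable from ba23fba: {0dd4bff, 52e490a, 5c21ccc, 601a34b, 875f6c9, 8f35de0, ba23fba, d4ea453, f328ef5, ff3cd38}.
Reachable from acc8579: {0dd4bff, 42af5a8, 52e490a, 5c21ccc, 601a34b, 875f6c9, 8f35de0, a8b7d8a, acc8579, d4ea453, f328ef5, ff3cd38}.
Only in ba23fba's history (ahead): {ba23fba} — 1.
Only in acc8579's history (behind): {42af5a8, a8b7d8a, acc8579} — 3.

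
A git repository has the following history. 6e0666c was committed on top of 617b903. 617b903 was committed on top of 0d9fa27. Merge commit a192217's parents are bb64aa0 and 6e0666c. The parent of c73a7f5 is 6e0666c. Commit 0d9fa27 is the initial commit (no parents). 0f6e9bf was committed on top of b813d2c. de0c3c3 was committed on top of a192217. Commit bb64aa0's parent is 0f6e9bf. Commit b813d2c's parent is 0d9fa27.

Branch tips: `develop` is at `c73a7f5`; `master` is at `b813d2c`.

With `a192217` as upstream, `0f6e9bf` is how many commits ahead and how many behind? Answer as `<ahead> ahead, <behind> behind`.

Reachable from 0f6e9bf: {0d9fa27, 0f6e9bf, b813d2c}.
Reachable from a192217: {0d9fa27, 0f6e9bf, 617b903, 6e0666c, a192217, b813d2c, bb64aa0}.
Only in 0f6e9bf's history (ahead): {} — 0.
Only in a192217's history (behind): {617b903, 6e0666c, a192217, bb64aa0} — 4.

0 ahead, 4 behind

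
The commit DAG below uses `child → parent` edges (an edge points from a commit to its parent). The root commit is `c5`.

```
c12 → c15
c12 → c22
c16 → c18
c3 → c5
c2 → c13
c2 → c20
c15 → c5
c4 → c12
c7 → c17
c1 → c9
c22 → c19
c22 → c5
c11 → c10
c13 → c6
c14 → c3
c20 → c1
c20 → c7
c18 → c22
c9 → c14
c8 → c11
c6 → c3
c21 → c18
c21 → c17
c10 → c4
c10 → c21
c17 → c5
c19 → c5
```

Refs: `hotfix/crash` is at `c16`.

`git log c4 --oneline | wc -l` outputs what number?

6

Walking parent pointers from c4: reachable set = {c12, c15, c19, c22, c4, c5}.
That is 6 commits.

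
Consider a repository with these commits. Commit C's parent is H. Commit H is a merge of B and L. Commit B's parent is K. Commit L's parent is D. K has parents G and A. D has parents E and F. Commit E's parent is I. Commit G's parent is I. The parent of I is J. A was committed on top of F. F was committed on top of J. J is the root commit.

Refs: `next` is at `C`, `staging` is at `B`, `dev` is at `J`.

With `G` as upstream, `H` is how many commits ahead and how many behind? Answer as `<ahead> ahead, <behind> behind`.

Reachable from H: {A, B, D, E, F, G, H, I, J, K, L}.
Reachable from G: {G, I, J}.
Only in H's history (ahead): {A, B, D, E, F, H, K, L} — 8.
Only in G's history (behind): {} — 0.

8 ahead, 0 behind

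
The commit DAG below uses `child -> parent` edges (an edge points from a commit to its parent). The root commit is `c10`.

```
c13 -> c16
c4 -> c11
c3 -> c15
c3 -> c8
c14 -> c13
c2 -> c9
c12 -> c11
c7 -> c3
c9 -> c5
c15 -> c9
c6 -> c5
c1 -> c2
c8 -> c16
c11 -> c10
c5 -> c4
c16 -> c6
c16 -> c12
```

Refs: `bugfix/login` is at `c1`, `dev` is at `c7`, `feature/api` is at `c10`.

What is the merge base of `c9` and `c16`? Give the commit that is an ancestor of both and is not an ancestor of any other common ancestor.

c5

Ancestors of c9: {c10, c11, c4, c5, c9}.
Ancestors of c16: {c10, c11, c12, c16, c4, c5, c6}.
Common ancestors: {c10, c11, c4, c5}.
Among these, c5 is not an ancestor of any other common ancestor — it is the merge base.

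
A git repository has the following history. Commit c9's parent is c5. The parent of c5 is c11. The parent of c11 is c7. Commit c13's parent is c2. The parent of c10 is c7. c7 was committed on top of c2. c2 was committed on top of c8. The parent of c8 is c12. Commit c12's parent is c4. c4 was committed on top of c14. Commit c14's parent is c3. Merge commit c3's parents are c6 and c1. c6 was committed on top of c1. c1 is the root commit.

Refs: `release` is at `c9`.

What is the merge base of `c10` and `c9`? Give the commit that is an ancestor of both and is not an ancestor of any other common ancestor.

Ancestors of c10: {c1, c10, c12, c14, c2, c3, c4, c6, c7, c8}.
Ancestors of c9: {c1, c11, c12, c14, c2, c3, c4, c5, c6, c7, c8, c9}.
Common ancestors: {c1, c12, c14, c2, c3, c4, c6, c7, c8}.
Among these, c7 is not an ancestor of any other common ancestor — it is the merge base.

c7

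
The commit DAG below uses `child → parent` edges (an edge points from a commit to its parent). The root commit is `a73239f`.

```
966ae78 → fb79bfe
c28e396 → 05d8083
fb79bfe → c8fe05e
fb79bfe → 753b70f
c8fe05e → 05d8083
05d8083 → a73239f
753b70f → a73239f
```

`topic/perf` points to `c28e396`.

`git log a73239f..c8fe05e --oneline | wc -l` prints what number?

Reachable from c8fe05e: {05d8083, a73239f, c8fe05e}.
Reachable from a73239f: {a73239f}.
In c8fe05e's history but not a73239f's: {05d8083, c8fe05e} — 2 commits.

2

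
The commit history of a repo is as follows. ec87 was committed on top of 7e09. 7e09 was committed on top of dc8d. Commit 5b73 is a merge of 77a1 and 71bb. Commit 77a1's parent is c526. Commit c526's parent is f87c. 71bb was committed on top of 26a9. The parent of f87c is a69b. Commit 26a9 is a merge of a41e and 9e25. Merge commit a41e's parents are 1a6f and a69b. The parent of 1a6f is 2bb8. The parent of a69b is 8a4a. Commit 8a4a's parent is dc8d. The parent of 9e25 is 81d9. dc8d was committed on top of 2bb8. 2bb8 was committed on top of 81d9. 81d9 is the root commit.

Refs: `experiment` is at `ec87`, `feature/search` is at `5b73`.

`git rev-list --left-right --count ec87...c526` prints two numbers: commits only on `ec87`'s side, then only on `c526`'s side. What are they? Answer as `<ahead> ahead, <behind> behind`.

2 ahead, 4 behind

Reachable from ec87: {2bb8, 7e09, 81d9, dc8d, ec87}.
Reachable from c526: {2bb8, 81d9, 8a4a, a69b, c526, dc8d, f87c}.
Only in ec87's history (ahead): {7e09, ec87} — 2.
Only in c526's history (behind): {8a4a, a69b, c526, f87c} — 4.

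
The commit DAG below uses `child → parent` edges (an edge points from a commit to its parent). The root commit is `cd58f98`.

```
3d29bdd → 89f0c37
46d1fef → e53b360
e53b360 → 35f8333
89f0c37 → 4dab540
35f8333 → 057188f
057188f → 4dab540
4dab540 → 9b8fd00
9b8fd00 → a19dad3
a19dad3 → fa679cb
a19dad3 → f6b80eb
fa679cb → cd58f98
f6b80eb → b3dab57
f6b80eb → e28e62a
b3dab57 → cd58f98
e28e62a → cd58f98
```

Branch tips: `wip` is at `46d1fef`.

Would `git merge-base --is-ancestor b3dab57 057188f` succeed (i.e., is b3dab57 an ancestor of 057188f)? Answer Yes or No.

Ancestors of 057188f (commits reachable by following parents): {057188f, 4dab540, 9b8fd00, a19dad3, b3dab57, cd58f98, e28e62a, f6b80eb, fa679cb}.
b3dab57 is in that set, so it is an ancestor of 057188f.

Yes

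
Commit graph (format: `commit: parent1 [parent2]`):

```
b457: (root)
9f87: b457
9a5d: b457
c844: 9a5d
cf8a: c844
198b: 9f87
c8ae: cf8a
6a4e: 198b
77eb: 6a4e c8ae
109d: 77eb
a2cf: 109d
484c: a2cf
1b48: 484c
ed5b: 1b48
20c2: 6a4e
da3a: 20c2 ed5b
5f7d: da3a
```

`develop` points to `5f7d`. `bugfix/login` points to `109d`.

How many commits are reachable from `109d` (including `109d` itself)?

10

Walking parent pointers from 109d: reachable set = {109d, 198b, 6a4e, 77eb, 9a5d, 9f87, b457, c844, c8ae, cf8a}.
That is 10 commits.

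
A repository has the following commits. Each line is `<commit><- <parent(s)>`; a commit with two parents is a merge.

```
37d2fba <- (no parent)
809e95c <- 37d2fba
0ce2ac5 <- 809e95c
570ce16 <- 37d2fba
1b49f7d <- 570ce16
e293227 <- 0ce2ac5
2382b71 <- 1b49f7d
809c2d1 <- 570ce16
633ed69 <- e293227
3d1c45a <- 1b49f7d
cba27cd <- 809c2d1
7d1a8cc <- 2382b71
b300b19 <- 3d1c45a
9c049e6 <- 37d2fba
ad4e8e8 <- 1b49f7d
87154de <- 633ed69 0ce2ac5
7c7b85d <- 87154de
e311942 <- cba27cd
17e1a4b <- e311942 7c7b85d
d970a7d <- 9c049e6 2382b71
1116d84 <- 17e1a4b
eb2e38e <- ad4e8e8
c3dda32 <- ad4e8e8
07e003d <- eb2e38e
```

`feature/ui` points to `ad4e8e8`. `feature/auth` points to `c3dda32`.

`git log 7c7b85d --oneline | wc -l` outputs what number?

7

Walking parent pointers from 7c7b85d: reachable set = {0ce2ac5, 37d2fba, 633ed69, 7c7b85d, 809e95c, 87154de, e293227}.
That is 7 commits.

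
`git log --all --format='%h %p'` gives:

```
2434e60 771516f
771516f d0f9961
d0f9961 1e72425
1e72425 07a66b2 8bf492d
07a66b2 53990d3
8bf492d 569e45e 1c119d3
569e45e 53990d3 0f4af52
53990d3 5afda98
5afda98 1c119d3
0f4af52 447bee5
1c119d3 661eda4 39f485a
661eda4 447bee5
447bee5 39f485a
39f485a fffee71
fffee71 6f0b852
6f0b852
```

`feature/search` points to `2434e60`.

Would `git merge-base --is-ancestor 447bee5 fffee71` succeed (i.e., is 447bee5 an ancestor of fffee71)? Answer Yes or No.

Ancestors of fffee71: {6f0b852, fffee71}.
447bee5 is not in that set, so it is not an ancestor of fffee71.

No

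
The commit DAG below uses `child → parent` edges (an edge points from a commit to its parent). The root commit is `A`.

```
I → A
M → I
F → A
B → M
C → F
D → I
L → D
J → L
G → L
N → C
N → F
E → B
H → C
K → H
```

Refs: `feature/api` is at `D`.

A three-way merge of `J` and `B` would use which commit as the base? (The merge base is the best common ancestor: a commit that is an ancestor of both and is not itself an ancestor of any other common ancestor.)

Ancestors of J: {A, D, I, J, L}.
Ancestors of B: {A, B, I, M}.
Common ancestors: {A, I}.
Among these, I is not an ancestor of any other common ancestor — it is the merge base.

I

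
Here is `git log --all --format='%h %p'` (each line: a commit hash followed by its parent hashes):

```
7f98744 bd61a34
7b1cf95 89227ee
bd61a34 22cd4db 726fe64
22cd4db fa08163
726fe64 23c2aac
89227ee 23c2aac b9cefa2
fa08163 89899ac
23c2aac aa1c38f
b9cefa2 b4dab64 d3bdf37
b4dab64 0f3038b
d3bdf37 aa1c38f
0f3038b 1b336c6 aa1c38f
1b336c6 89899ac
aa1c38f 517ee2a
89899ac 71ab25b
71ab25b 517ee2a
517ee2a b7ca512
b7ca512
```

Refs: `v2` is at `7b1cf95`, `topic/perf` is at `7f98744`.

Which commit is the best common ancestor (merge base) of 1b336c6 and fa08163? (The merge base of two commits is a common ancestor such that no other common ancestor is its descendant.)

Ancestors of 1b336c6: {1b336c6, 517ee2a, 71ab25b, 89899ac, b7ca512}.
Ancestors of fa08163: {517ee2a, 71ab25b, 89899ac, b7ca512, fa08163}.
Common ancestors: {517ee2a, 71ab25b, 89899ac, b7ca512}.
Among these, 89899ac is not an ancestor of any other common ancestor — it is the merge base.

89899ac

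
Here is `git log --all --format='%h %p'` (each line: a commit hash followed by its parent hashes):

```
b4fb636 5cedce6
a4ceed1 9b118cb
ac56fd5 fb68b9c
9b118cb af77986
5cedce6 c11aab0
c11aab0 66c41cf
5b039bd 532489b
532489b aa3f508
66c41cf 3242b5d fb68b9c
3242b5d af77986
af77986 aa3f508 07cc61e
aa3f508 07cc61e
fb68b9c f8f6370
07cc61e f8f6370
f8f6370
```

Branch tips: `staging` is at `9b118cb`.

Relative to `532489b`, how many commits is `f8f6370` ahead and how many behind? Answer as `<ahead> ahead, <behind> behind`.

0 ahead, 3 behind

Reachable from f8f6370: {f8f6370}.
Reachable from 532489b: {07cc61e, 532489b, aa3f508, f8f6370}.
Only in f8f6370's history (ahead): {} — 0.
Only in 532489b's history (behind): {07cc61e, 532489b, aa3f508} — 3.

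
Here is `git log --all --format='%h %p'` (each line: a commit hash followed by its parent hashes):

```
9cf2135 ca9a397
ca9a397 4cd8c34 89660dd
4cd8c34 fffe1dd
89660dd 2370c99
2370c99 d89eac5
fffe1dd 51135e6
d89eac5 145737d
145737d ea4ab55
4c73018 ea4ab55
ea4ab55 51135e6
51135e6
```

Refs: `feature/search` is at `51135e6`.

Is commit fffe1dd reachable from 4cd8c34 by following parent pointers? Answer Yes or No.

Yes

Ancestors of 4cd8c34 (commits reachable by following parents): {4cd8c34, 51135e6, fffe1dd}.
fffe1dd is in that set, so it is an ancestor of 4cd8c34.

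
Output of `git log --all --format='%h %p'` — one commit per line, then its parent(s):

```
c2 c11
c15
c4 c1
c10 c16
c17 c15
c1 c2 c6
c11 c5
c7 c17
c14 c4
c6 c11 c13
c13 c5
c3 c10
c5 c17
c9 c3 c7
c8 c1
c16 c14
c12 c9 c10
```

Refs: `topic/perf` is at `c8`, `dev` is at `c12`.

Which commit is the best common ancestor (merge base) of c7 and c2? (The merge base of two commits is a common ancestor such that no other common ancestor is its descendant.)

Ancestors of c7: {c15, c17, c7}.
Ancestors of c2: {c11, c15, c17, c2, c5}.
Common ancestors: {c15, c17}.
Among these, c17 is not an ancestor of any other common ancestor — it is the merge base.

c17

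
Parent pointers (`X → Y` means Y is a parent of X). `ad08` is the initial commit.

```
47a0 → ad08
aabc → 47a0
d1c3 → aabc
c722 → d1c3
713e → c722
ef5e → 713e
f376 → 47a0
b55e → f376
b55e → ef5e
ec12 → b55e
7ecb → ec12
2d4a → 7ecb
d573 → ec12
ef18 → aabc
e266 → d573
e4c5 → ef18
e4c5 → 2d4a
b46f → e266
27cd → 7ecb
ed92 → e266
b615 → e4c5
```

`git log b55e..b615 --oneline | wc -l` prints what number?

Reachable from b615: {2d4a, 47a0, 713e, 7ecb, aabc, ad08, b55e, b615, c722, d1c3, e4c5, ec12, ef18, ef5e, f376}.
Reachable from b55e: {47a0, 713e, aabc, ad08, b55e, c722, d1c3, ef5e, f376}.
In b615's history but not b55e's: {2d4a, 7ecb, b615, e4c5, ec12, ef18} — 6 commits.

6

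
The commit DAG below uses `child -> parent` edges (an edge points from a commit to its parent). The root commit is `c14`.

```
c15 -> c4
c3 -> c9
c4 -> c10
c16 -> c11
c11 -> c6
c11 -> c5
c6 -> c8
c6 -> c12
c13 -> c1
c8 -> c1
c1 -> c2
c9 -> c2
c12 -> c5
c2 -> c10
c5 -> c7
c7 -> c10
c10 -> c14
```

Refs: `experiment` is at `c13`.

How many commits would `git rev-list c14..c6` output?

8

Reachable from c6: {c1, c10, c12, c14, c2, c5, c6, c7, c8}.
Reachable from c14: {c14}.
In c6's history but not c14's: {c1, c10, c12, c2, c5, c6, c7, c8} — 8 commits.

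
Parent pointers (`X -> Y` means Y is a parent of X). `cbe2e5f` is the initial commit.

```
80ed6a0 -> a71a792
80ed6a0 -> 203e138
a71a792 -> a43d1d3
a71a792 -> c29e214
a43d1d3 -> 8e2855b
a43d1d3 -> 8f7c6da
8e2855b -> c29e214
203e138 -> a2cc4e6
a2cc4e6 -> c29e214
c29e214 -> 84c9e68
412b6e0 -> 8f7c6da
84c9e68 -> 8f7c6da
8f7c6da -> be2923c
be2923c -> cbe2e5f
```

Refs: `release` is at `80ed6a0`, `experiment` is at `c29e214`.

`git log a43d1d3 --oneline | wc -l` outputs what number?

Walking parent pointers from a43d1d3: reachable set = {84c9e68, 8e2855b, 8f7c6da, a43d1d3, be2923c, c29e214, cbe2e5f}.
That is 7 commits.

7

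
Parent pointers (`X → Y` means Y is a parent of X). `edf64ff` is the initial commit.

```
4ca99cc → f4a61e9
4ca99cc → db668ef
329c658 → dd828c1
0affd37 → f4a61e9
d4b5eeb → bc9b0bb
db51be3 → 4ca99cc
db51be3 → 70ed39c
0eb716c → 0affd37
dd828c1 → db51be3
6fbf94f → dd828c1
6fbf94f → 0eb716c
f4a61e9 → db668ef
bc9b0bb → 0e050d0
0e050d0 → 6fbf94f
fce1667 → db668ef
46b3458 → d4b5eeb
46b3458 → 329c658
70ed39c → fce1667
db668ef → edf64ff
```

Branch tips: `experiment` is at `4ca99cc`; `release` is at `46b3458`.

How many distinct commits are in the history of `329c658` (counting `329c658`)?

9

Walking parent pointers from 329c658: reachable set = {329c658, 4ca99cc, 70ed39c, db51be3, db668ef, dd828c1, edf64ff, f4a61e9, fce1667}.
That is 9 commits.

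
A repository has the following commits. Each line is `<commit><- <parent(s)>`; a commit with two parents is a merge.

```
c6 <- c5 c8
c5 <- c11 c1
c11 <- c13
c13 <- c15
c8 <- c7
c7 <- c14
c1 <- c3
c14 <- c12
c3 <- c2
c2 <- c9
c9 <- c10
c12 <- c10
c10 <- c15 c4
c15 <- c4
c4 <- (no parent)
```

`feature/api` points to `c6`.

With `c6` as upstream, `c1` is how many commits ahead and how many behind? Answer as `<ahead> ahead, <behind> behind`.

0 ahead, 8 behind

Reachable from c1: {c1, c10, c15, c2, c3, c4, c9}.
Reachable from c6: {c1, c10, c11, c12, c13, c14, c15, c2, c3, c4, c5, c6, c7, c8, c9}.
Only in c1's history (ahead): {} — 0.
Only in c6's history (behind): {c11, c12, c13, c14, c5, c6, c7, c8} — 8.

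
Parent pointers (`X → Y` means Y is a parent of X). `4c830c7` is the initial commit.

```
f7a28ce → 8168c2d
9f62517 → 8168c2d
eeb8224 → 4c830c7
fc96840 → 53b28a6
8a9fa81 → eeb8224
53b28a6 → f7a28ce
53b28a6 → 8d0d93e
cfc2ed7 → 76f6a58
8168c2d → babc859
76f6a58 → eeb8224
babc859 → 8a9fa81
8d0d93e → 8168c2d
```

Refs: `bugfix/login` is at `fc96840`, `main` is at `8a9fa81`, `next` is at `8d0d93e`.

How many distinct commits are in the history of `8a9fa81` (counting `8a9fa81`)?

3

Walking parent pointers from 8a9fa81: reachable set = {4c830c7, 8a9fa81, eeb8224}.
That is 3 commits.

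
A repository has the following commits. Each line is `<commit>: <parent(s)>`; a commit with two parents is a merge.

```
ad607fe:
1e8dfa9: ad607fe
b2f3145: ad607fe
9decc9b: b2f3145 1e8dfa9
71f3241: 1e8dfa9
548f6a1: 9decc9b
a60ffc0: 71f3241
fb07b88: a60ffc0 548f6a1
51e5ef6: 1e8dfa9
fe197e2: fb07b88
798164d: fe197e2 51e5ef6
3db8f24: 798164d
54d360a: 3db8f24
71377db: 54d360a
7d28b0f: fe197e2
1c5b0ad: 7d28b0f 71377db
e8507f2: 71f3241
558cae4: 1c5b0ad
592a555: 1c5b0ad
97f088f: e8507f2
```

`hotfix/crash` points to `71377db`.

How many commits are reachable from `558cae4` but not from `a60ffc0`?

13

Reachable from 558cae4: {1c5b0ad, 1e8dfa9, 3db8f24, 51e5ef6, 548f6a1, 54d360a, 558cae4, 71377db, 71f3241, 798164d, 7d28b0f, 9decc9b, a60ffc0, ad607fe, b2f3145, fb07b88, fe197e2}.
Reachable from a60ffc0: {1e8dfa9, 71f3241, a60ffc0, ad607fe}.
In 558cae4's history but not a60ffc0's: {1c5b0ad, 3db8f24, 51e5ef6, 548f6a1, 54d360a, 558cae4, 71377db, 798164d, 7d28b0f, 9decc9b, b2f3145, fb07b88, fe197e2} — 13 commits.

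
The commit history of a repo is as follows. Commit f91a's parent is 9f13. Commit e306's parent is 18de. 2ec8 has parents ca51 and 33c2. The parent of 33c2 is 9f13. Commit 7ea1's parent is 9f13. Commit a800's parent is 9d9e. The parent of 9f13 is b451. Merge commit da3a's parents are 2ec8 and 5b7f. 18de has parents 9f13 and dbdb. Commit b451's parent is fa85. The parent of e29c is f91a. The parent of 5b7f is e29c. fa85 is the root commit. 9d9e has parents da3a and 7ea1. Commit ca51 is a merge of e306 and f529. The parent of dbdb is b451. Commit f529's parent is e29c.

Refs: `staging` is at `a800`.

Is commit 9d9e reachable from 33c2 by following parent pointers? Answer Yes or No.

Ancestors of 33c2: {33c2, 9f13, b451, fa85}.
9d9e is not in that set, so it is not an ancestor of 33c2.

No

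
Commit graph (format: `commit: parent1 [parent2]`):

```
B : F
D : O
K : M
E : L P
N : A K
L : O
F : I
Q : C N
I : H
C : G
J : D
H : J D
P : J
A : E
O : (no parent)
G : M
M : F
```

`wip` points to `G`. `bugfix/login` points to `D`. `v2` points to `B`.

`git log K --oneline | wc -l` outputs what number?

Walking parent pointers from K: reachable set = {D, F, H, I, J, K, M, O}.
That is 8 commits.

8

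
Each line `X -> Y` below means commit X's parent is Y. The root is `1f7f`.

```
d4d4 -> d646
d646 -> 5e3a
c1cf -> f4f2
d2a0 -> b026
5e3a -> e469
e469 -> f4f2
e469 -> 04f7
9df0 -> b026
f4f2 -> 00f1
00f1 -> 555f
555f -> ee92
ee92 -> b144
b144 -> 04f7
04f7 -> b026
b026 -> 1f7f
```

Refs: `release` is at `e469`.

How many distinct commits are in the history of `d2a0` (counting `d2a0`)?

3

Walking parent pointers from d2a0: reachable set = {1f7f, b026, d2a0}.
That is 3 commits.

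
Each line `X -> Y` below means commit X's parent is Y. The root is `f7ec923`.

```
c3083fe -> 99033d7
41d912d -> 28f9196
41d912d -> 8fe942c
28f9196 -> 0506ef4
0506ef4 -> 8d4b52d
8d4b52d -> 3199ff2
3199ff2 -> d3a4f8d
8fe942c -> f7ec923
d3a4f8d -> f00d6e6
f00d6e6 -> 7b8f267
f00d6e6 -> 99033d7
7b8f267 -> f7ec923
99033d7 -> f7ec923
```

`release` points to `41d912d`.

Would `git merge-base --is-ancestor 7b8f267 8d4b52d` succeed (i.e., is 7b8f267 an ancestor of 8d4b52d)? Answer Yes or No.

Ancestors of 8d4b52d (commits reachable by following parents): {3199ff2, 7b8f267, 8d4b52d, 99033d7, d3a4f8d, f00d6e6, f7ec923}.
7b8f267 is in that set, so it is an ancestor of 8d4b52d.

Yes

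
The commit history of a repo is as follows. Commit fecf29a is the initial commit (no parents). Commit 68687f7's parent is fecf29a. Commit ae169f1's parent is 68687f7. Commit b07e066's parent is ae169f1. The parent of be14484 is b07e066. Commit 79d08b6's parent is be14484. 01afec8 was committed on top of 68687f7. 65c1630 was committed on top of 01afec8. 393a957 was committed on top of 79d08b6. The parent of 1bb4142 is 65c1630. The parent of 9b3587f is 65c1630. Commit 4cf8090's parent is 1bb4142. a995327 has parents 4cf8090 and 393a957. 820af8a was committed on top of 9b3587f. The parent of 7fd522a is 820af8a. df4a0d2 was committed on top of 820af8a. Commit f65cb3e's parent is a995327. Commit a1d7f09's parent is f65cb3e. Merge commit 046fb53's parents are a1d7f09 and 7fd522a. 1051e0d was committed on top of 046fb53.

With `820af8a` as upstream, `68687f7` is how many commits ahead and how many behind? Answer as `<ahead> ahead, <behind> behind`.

0 ahead, 4 behind

Reachable from 68687f7: {68687f7, fecf29a}.
Reachable from 820af8a: {01afec8, 65c1630, 68687f7, 820af8a, 9b3587f, fecf29a}.
Only in 68687f7's history (ahead): {} — 0.
Only in 820af8a's history (behind): {01afec8, 65c1630, 820af8a, 9b3587f} — 4.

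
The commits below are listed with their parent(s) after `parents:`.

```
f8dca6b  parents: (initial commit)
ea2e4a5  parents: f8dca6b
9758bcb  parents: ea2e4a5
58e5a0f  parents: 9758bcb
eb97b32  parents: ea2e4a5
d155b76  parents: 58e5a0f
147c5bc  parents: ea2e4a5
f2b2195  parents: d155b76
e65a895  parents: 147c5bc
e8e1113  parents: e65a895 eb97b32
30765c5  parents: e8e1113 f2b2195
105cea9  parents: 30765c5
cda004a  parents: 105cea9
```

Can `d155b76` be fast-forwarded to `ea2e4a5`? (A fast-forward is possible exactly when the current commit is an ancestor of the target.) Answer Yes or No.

No

A fast-forward from d155b76 to ea2e4a5 is possible iff d155b76 is an ancestor of ea2e4a5.
Ancestors of ea2e4a5: {ea2e4a5, f8dca6b}.
d155b76 is not among them, so fast-forward is not possible.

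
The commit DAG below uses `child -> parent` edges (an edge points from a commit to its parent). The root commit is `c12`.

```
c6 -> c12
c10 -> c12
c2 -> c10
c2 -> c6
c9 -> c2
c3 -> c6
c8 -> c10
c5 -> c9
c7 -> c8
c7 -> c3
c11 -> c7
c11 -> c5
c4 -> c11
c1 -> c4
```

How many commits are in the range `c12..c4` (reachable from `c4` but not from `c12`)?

10

Reachable from c4: {c10, c11, c12, c2, c3, c4, c5, c6, c7, c8, c9}.
Reachable from c12: {c12}.
In c4's history but not c12's: {c10, c11, c2, c3, c4, c5, c6, c7, c8, c9} — 10 commits.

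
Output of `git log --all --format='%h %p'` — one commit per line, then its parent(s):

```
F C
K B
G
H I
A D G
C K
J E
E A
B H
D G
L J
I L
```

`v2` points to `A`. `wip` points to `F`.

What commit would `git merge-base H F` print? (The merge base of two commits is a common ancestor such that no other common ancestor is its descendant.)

H

Ancestors of H: {A, D, E, G, H, I, J, L}.
Ancestors of F: {A, B, C, D, E, F, G, H, I, J, K, L}.
Common ancestors: {A, D, E, G, H, I, J, L}.
Among these, H is not an ancestor of any other common ancestor — it is the merge base.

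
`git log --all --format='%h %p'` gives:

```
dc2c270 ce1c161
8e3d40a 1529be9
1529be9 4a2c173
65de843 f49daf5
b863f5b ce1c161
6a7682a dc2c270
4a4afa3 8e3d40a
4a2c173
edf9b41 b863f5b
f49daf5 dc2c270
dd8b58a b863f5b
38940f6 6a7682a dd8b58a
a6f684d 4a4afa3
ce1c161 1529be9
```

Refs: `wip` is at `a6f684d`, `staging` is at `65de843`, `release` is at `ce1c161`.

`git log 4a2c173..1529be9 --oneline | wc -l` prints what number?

Reachable from 1529be9: {1529be9, 4a2c173}.
Reachable from 4a2c173: {4a2c173}.
In 1529be9's history but not 4a2c173's: {1529be9} — 1 commit.

1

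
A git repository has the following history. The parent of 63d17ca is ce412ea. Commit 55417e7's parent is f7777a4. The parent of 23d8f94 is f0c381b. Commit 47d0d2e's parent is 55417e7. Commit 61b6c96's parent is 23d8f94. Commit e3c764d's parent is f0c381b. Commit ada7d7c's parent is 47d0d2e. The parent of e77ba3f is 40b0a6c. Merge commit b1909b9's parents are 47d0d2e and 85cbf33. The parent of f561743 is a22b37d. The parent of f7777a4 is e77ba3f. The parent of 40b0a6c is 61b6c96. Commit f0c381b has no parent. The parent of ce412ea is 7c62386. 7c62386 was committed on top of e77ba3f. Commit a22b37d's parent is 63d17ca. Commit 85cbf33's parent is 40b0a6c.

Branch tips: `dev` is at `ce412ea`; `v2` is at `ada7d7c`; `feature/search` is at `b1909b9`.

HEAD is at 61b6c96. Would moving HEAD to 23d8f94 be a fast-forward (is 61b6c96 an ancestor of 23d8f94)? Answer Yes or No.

A fast-forward from 61b6c96 to 23d8f94 is possible iff 61b6c96 is an ancestor of 23d8f94.
Ancestors of 23d8f94: {23d8f94, f0c381b}.
61b6c96 is not among them, so fast-forward is not possible.

No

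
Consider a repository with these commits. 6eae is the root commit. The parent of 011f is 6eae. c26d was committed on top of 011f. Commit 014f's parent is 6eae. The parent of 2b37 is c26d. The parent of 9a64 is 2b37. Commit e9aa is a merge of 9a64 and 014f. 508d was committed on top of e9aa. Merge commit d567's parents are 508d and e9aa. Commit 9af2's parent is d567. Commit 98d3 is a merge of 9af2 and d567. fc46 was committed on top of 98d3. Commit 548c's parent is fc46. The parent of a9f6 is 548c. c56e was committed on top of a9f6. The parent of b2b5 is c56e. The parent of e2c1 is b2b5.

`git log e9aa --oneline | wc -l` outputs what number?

7

Walking parent pointers from e9aa: reachable set = {011f, 014f, 2b37, 6eae, 9a64, c26d, e9aa}.
That is 7 commits.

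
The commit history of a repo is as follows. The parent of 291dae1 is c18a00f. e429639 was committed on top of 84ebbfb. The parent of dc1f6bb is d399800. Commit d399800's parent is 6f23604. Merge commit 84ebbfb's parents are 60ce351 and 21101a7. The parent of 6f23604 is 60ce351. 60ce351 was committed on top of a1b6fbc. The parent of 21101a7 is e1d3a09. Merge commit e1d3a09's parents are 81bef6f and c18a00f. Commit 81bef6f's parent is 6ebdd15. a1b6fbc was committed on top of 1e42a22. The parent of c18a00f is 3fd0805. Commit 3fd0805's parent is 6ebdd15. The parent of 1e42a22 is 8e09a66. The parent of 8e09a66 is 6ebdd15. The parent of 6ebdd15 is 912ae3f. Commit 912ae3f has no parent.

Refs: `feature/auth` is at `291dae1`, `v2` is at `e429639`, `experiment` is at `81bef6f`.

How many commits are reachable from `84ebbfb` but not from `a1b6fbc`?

Reachable from 84ebbfb: {1e42a22, 21101a7, 3fd0805, 60ce351, 6ebdd15, 81bef6f, 84ebbfb, 8e09a66, 912ae3f, a1b6fbc, c18a00f, e1d3a09}.
Reachable from a1b6fbc: {1e42a22, 6ebdd15, 8e09a66, 912ae3f, a1b6fbc}.
In 84ebbfb's history but not a1b6fbc's: {21101a7, 3fd0805, 60ce351, 81bef6f, 84ebbfb, c18a00f, e1d3a09} — 7 commits.

7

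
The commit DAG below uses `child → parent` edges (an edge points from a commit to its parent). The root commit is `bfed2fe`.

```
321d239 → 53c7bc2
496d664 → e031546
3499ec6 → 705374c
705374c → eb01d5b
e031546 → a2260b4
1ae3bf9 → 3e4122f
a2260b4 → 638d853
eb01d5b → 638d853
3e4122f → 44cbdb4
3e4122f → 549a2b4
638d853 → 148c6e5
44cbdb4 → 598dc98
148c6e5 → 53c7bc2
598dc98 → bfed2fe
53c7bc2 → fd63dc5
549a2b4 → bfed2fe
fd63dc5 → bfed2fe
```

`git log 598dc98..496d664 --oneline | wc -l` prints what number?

Reachable from 496d664: {148c6e5, 496d664, 53c7bc2, 638d853, a2260b4, bfed2fe, e031546, fd63dc5}.
Reachable from 598dc98: {598dc98, bfed2fe}.
In 496d664's history but not 598dc98's: {148c6e5, 496d664, 53c7bc2, 638d853, a2260b4, e031546, fd63dc5} — 7 commits.

7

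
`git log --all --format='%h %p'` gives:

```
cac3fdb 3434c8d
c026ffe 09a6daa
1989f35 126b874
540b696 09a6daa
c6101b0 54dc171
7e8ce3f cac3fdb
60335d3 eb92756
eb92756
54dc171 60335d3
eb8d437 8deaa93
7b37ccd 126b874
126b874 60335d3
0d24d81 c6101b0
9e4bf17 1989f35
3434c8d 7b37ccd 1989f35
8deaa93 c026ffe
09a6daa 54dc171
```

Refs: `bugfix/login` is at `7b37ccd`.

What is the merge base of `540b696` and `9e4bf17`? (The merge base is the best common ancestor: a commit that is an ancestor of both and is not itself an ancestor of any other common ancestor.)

60335d3

Ancestors of 540b696: {09a6daa, 540b696, 54dc171, 60335d3, eb92756}.
Ancestors of 9e4bf17: {126b874, 1989f35, 60335d3, 9e4bf17, eb92756}.
Common ancestors: {60335d3, eb92756}.
Among these, 60335d3 is not an ancestor of any other common ancestor — it is the merge base.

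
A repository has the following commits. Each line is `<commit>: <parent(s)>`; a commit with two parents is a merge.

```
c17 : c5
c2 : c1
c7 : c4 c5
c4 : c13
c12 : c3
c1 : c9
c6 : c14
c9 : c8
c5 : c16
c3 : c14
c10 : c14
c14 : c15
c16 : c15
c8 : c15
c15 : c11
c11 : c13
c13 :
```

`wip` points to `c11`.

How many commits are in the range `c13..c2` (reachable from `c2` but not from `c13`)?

Reachable from c2: {c1, c11, c13, c15, c2, c8, c9}.
Reachable from c13: {c13}.
In c2's history but not c13's: {c1, c11, c15, c2, c8, c9} — 6 commits.

6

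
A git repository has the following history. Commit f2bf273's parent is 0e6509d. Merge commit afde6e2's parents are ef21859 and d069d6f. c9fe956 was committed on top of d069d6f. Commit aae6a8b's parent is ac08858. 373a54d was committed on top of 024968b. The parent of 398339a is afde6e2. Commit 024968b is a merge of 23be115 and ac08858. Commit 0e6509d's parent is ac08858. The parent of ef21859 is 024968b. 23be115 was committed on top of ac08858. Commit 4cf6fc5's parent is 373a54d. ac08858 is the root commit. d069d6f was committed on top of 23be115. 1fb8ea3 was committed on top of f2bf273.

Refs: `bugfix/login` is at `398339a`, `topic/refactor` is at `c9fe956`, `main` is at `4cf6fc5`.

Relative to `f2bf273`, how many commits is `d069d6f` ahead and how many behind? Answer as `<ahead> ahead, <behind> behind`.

Reachable from d069d6f: {23be115, ac08858, d069d6f}.
Reachable from f2bf273: {0e6509d, ac08858, f2bf273}.
Only in d069d6f's history (ahead): {23be115, d069d6f} — 2.
Only in f2bf273's history (behind): {0e6509d, f2bf273} — 2.

2 ahead, 2 behind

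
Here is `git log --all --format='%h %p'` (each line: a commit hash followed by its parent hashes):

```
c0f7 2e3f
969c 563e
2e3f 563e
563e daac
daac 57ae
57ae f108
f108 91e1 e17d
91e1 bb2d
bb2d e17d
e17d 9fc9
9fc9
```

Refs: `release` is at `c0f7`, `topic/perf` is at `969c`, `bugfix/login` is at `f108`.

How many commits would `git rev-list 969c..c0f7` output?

Reachable from c0f7: {2e3f, 563e, 57ae, 91e1, 9fc9, bb2d, c0f7, daac, e17d, f108}.
Reachable from 969c: {563e, 57ae, 91e1, 969c, 9fc9, bb2d, daac, e17d, f108}.
In c0f7's history but not 969c's: {2e3f, c0f7} — 2 commits.

2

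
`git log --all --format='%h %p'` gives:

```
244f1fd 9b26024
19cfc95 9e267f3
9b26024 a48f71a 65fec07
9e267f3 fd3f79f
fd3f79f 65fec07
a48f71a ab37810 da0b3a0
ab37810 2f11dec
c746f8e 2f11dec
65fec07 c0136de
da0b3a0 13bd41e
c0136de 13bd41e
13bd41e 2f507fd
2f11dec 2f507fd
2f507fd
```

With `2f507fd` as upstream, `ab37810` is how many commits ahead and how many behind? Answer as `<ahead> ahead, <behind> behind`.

2 ahead, 0 behind

Reachable from ab37810: {2f11dec, 2f507fd, ab37810}.
Reachable from 2f507fd: {2f507fd}.
Only in ab37810's history (ahead): {2f11dec, ab37810} — 2.
Only in 2f507fd's history (behind): {} — 0.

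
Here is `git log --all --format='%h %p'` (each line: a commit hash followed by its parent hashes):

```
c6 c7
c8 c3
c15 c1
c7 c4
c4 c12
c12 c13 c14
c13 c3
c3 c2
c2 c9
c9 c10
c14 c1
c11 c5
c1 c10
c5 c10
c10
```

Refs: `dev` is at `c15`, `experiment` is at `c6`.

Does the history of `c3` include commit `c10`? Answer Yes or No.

Ancestors of c3 (commits reachable by following parents): {c10, c2, c3, c9}.
c10 is in that set, so it is an ancestor of c3.

Yes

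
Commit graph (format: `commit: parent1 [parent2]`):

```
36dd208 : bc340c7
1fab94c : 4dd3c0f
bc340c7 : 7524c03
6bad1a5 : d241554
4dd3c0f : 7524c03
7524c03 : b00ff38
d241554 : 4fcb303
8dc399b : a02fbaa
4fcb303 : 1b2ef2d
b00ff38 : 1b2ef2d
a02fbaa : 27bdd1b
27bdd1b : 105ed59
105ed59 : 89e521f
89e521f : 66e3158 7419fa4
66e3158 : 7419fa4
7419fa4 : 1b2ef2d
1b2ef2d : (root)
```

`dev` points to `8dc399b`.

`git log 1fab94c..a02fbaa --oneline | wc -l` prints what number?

6

Reachable from a02fbaa: {105ed59, 1b2ef2d, 27bdd1b, 66e3158, 7419fa4, 89e521f, a02fbaa}.
Reachable from 1fab94c: {1b2ef2d, 1fab94c, 4dd3c0f, 7524c03, b00ff38}.
In a02fbaa's history but not 1fab94c's: {105ed59, 27bdd1b, 66e3158, 7419fa4, 89e521f, a02fbaa} — 6 commits.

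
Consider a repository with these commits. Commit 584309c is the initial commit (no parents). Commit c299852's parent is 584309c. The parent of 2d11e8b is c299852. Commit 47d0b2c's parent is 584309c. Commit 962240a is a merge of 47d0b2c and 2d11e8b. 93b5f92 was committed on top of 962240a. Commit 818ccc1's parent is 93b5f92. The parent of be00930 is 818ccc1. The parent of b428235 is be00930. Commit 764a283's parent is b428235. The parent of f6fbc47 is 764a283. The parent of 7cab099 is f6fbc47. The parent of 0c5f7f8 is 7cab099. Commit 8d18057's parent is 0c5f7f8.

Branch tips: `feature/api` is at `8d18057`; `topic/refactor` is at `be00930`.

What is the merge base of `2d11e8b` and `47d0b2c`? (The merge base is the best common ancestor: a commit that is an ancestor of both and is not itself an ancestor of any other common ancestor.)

584309c

Ancestors of 2d11e8b: {2d11e8b, 584309c, c299852}.
Ancestors of 47d0b2c: {47d0b2c, 584309c}.
Common ancestors: {584309c}.
The only common ancestor is 584309c, so it is the merge base.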